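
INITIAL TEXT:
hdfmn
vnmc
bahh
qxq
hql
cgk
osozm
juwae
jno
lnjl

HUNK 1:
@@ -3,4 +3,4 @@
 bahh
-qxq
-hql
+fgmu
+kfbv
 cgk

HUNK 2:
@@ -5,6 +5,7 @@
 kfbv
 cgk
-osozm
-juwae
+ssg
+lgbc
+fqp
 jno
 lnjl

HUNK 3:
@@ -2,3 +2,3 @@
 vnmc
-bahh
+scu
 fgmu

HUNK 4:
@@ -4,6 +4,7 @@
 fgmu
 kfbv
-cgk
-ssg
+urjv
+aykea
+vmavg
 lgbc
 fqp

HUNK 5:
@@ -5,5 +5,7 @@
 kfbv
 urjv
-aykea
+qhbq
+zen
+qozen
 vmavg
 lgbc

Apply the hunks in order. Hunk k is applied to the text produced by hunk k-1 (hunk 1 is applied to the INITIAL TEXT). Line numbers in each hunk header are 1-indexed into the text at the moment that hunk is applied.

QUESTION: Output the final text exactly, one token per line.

Hunk 1: at line 3 remove [qxq,hql] add [fgmu,kfbv] -> 10 lines: hdfmn vnmc bahh fgmu kfbv cgk osozm juwae jno lnjl
Hunk 2: at line 5 remove [osozm,juwae] add [ssg,lgbc,fqp] -> 11 lines: hdfmn vnmc bahh fgmu kfbv cgk ssg lgbc fqp jno lnjl
Hunk 3: at line 2 remove [bahh] add [scu] -> 11 lines: hdfmn vnmc scu fgmu kfbv cgk ssg lgbc fqp jno lnjl
Hunk 4: at line 4 remove [cgk,ssg] add [urjv,aykea,vmavg] -> 12 lines: hdfmn vnmc scu fgmu kfbv urjv aykea vmavg lgbc fqp jno lnjl
Hunk 5: at line 5 remove [aykea] add [qhbq,zen,qozen] -> 14 lines: hdfmn vnmc scu fgmu kfbv urjv qhbq zen qozen vmavg lgbc fqp jno lnjl

Answer: hdfmn
vnmc
scu
fgmu
kfbv
urjv
qhbq
zen
qozen
vmavg
lgbc
fqp
jno
lnjl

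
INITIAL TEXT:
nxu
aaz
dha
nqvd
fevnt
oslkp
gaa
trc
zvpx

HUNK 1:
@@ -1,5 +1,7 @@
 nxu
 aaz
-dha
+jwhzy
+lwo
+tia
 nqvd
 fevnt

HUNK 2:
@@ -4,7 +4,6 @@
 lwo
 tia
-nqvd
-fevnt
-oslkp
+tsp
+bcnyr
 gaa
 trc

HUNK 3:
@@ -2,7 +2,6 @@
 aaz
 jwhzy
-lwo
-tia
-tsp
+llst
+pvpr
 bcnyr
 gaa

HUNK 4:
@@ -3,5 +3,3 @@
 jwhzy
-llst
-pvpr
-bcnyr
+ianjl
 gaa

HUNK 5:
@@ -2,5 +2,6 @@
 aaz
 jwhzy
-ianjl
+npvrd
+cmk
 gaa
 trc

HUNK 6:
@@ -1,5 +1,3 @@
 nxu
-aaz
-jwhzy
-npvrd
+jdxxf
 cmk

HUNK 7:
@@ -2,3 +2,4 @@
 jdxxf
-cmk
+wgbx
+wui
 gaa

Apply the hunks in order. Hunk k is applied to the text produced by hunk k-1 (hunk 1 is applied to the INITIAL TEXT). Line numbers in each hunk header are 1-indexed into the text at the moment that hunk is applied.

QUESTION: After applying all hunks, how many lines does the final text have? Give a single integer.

Hunk 1: at line 1 remove [dha] add [jwhzy,lwo,tia] -> 11 lines: nxu aaz jwhzy lwo tia nqvd fevnt oslkp gaa trc zvpx
Hunk 2: at line 4 remove [nqvd,fevnt,oslkp] add [tsp,bcnyr] -> 10 lines: nxu aaz jwhzy lwo tia tsp bcnyr gaa trc zvpx
Hunk 3: at line 2 remove [lwo,tia,tsp] add [llst,pvpr] -> 9 lines: nxu aaz jwhzy llst pvpr bcnyr gaa trc zvpx
Hunk 4: at line 3 remove [llst,pvpr,bcnyr] add [ianjl] -> 7 lines: nxu aaz jwhzy ianjl gaa trc zvpx
Hunk 5: at line 2 remove [ianjl] add [npvrd,cmk] -> 8 lines: nxu aaz jwhzy npvrd cmk gaa trc zvpx
Hunk 6: at line 1 remove [aaz,jwhzy,npvrd] add [jdxxf] -> 6 lines: nxu jdxxf cmk gaa trc zvpx
Hunk 7: at line 2 remove [cmk] add [wgbx,wui] -> 7 lines: nxu jdxxf wgbx wui gaa trc zvpx
Final line count: 7

Answer: 7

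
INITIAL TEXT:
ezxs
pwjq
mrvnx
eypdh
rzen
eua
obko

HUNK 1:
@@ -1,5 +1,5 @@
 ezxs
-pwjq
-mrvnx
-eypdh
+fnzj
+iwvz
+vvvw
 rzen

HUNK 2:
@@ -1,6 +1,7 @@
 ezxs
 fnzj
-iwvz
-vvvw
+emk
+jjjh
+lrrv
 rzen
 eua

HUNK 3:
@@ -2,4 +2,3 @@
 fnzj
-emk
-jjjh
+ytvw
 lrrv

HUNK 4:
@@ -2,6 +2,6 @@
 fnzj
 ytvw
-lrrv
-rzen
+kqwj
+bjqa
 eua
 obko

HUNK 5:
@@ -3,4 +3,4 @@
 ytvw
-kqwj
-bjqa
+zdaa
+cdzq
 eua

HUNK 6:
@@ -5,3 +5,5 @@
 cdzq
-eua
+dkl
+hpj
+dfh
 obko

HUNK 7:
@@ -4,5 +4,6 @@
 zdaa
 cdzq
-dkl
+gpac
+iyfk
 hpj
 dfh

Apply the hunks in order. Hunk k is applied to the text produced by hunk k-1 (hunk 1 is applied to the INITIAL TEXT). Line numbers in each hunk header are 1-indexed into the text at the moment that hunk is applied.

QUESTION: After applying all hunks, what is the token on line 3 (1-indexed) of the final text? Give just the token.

Hunk 1: at line 1 remove [pwjq,mrvnx,eypdh] add [fnzj,iwvz,vvvw] -> 7 lines: ezxs fnzj iwvz vvvw rzen eua obko
Hunk 2: at line 1 remove [iwvz,vvvw] add [emk,jjjh,lrrv] -> 8 lines: ezxs fnzj emk jjjh lrrv rzen eua obko
Hunk 3: at line 2 remove [emk,jjjh] add [ytvw] -> 7 lines: ezxs fnzj ytvw lrrv rzen eua obko
Hunk 4: at line 2 remove [lrrv,rzen] add [kqwj,bjqa] -> 7 lines: ezxs fnzj ytvw kqwj bjqa eua obko
Hunk 5: at line 3 remove [kqwj,bjqa] add [zdaa,cdzq] -> 7 lines: ezxs fnzj ytvw zdaa cdzq eua obko
Hunk 6: at line 5 remove [eua] add [dkl,hpj,dfh] -> 9 lines: ezxs fnzj ytvw zdaa cdzq dkl hpj dfh obko
Hunk 7: at line 4 remove [dkl] add [gpac,iyfk] -> 10 lines: ezxs fnzj ytvw zdaa cdzq gpac iyfk hpj dfh obko
Final line 3: ytvw

Answer: ytvw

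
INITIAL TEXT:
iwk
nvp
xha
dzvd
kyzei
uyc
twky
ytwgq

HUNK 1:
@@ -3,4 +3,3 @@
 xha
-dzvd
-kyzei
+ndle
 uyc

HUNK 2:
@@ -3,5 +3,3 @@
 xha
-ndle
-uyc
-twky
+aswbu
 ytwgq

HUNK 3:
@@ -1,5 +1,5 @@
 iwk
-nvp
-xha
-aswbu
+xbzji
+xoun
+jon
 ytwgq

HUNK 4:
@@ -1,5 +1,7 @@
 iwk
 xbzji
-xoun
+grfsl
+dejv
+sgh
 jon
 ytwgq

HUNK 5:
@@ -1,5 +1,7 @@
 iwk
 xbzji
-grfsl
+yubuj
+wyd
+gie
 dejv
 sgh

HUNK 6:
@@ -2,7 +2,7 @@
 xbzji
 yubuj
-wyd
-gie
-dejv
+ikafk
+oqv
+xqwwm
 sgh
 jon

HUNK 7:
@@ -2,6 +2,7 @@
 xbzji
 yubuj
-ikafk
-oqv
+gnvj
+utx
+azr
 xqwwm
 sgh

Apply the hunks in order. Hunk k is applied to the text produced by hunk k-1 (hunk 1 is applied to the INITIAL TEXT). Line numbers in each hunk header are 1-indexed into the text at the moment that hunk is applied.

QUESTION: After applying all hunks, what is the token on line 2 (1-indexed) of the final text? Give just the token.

Hunk 1: at line 3 remove [dzvd,kyzei] add [ndle] -> 7 lines: iwk nvp xha ndle uyc twky ytwgq
Hunk 2: at line 3 remove [ndle,uyc,twky] add [aswbu] -> 5 lines: iwk nvp xha aswbu ytwgq
Hunk 3: at line 1 remove [nvp,xha,aswbu] add [xbzji,xoun,jon] -> 5 lines: iwk xbzji xoun jon ytwgq
Hunk 4: at line 1 remove [xoun] add [grfsl,dejv,sgh] -> 7 lines: iwk xbzji grfsl dejv sgh jon ytwgq
Hunk 5: at line 1 remove [grfsl] add [yubuj,wyd,gie] -> 9 lines: iwk xbzji yubuj wyd gie dejv sgh jon ytwgq
Hunk 6: at line 2 remove [wyd,gie,dejv] add [ikafk,oqv,xqwwm] -> 9 lines: iwk xbzji yubuj ikafk oqv xqwwm sgh jon ytwgq
Hunk 7: at line 2 remove [ikafk,oqv] add [gnvj,utx,azr] -> 10 lines: iwk xbzji yubuj gnvj utx azr xqwwm sgh jon ytwgq
Final line 2: xbzji

Answer: xbzji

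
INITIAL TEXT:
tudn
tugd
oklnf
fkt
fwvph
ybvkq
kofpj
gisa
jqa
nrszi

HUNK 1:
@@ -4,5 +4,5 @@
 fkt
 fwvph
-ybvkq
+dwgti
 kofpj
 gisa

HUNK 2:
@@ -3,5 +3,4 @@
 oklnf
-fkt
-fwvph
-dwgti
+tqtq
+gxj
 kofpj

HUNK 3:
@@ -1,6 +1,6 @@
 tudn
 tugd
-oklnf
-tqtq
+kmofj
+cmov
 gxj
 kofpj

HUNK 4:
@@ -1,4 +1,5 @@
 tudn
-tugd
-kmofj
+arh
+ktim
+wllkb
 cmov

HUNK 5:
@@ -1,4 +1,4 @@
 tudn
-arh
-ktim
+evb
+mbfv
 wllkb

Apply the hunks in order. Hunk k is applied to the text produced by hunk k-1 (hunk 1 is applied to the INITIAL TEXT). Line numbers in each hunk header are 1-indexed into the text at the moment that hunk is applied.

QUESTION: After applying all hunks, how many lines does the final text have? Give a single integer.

Hunk 1: at line 4 remove [ybvkq] add [dwgti] -> 10 lines: tudn tugd oklnf fkt fwvph dwgti kofpj gisa jqa nrszi
Hunk 2: at line 3 remove [fkt,fwvph,dwgti] add [tqtq,gxj] -> 9 lines: tudn tugd oklnf tqtq gxj kofpj gisa jqa nrszi
Hunk 3: at line 1 remove [oklnf,tqtq] add [kmofj,cmov] -> 9 lines: tudn tugd kmofj cmov gxj kofpj gisa jqa nrszi
Hunk 4: at line 1 remove [tugd,kmofj] add [arh,ktim,wllkb] -> 10 lines: tudn arh ktim wllkb cmov gxj kofpj gisa jqa nrszi
Hunk 5: at line 1 remove [arh,ktim] add [evb,mbfv] -> 10 lines: tudn evb mbfv wllkb cmov gxj kofpj gisa jqa nrszi
Final line count: 10

Answer: 10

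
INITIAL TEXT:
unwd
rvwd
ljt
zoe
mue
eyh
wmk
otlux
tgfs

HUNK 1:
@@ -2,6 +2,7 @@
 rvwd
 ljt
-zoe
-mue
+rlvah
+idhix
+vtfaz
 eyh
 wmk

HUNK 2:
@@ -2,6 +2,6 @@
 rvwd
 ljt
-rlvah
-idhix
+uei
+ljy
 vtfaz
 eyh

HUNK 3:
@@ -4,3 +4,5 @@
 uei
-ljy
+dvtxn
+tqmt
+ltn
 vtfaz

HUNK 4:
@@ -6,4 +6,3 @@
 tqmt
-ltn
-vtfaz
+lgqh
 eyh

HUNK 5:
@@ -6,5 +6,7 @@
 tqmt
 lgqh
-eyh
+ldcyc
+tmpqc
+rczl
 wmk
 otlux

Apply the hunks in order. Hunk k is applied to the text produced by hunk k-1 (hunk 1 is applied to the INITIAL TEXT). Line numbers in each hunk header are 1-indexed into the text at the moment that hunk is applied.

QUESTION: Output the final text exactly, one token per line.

Hunk 1: at line 2 remove [zoe,mue] add [rlvah,idhix,vtfaz] -> 10 lines: unwd rvwd ljt rlvah idhix vtfaz eyh wmk otlux tgfs
Hunk 2: at line 2 remove [rlvah,idhix] add [uei,ljy] -> 10 lines: unwd rvwd ljt uei ljy vtfaz eyh wmk otlux tgfs
Hunk 3: at line 4 remove [ljy] add [dvtxn,tqmt,ltn] -> 12 lines: unwd rvwd ljt uei dvtxn tqmt ltn vtfaz eyh wmk otlux tgfs
Hunk 4: at line 6 remove [ltn,vtfaz] add [lgqh] -> 11 lines: unwd rvwd ljt uei dvtxn tqmt lgqh eyh wmk otlux tgfs
Hunk 5: at line 6 remove [eyh] add [ldcyc,tmpqc,rczl] -> 13 lines: unwd rvwd ljt uei dvtxn tqmt lgqh ldcyc tmpqc rczl wmk otlux tgfs

Answer: unwd
rvwd
ljt
uei
dvtxn
tqmt
lgqh
ldcyc
tmpqc
rczl
wmk
otlux
tgfs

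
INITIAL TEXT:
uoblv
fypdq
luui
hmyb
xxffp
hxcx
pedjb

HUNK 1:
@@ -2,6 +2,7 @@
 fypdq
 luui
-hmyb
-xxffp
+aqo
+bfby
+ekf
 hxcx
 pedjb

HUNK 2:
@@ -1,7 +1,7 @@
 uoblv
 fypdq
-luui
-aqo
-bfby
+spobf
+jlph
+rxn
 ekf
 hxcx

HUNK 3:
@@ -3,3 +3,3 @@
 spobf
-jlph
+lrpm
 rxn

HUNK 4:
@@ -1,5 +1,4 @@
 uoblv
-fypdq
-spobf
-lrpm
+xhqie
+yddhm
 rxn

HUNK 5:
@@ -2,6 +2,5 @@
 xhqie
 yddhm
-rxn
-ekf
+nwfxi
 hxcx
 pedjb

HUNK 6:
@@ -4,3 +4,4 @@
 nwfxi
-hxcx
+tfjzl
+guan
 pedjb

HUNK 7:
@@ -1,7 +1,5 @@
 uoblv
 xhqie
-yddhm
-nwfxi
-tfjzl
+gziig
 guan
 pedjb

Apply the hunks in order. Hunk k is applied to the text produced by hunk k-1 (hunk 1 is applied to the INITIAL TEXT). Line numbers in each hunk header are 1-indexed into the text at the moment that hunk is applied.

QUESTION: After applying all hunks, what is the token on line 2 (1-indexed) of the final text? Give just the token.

Hunk 1: at line 2 remove [hmyb,xxffp] add [aqo,bfby,ekf] -> 8 lines: uoblv fypdq luui aqo bfby ekf hxcx pedjb
Hunk 2: at line 1 remove [luui,aqo,bfby] add [spobf,jlph,rxn] -> 8 lines: uoblv fypdq spobf jlph rxn ekf hxcx pedjb
Hunk 3: at line 3 remove [jlph] add [lrpm] -> 8 lines: uoblv fypdq spobf lrpm rxn ekf hxcx pedjb
Hunk 4: at line 1 remove [fypdq,spobf,lrpm] add [xhqie,yddhm] -> 7 lines: uoblv xhqie yddhm rxn ekf hxcx pedjb
Hunk 5: at line 2 remove [rxn,ekf] add [nwfxi] -> 6 lines: uoblv xhqie yddhm nwfxi hxcx pedjb
Hunk 6: at line 4 remove [hxcx] add [tfjzl,guan] -> 7 lines: uoblv xhqie yddhm nwfxi tfjzl guan pedjb
Hunk 7: at line 1 remove [yddhm,nwfxi,tfjzl] add [gziig] -> 5 lines: uoblv xhqie gziig guan pedjb
Final line 2: xhqie

Answer: xhqie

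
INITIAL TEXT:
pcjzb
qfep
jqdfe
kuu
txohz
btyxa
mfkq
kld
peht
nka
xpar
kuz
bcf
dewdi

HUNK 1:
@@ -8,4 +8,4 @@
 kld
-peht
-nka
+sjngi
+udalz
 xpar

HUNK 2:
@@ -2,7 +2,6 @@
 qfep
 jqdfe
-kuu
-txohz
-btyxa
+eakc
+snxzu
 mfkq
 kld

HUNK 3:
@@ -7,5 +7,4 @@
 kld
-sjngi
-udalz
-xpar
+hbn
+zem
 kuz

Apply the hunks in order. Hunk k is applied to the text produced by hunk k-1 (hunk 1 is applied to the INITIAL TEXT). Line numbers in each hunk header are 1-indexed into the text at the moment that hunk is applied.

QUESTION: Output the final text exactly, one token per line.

Hunk 1: at line 8 remove [peht,nka] add [sjngi,udalz] -> 14 lines: pcjzb qfep jqdfe kuu txohz btyxa mfkq kld sjngi udalz xpar kuz bcf dewdi
Hunk 2: at line 2 remove [kuu,txohz,btyxa] add [eakc,snxzu] -> 13 lines: pcjzb qfep jqdfe eakc snxzu mfkq kld sjngi udalz xpar kuz bcf dewdi
Hunk 3: at line 7 remove [sjngi,udalz,xpar] add [hbn,zem] -> 12 lines: pcjzb qfep jqdfe eakc snxzu mfkq kld hbn zem kuz bcf dewdi

Answer: pcjzb
qfep
jqdfe
eakc
snxzu
mfkq
kld
hbn
zem
kuz
bcf
dewdi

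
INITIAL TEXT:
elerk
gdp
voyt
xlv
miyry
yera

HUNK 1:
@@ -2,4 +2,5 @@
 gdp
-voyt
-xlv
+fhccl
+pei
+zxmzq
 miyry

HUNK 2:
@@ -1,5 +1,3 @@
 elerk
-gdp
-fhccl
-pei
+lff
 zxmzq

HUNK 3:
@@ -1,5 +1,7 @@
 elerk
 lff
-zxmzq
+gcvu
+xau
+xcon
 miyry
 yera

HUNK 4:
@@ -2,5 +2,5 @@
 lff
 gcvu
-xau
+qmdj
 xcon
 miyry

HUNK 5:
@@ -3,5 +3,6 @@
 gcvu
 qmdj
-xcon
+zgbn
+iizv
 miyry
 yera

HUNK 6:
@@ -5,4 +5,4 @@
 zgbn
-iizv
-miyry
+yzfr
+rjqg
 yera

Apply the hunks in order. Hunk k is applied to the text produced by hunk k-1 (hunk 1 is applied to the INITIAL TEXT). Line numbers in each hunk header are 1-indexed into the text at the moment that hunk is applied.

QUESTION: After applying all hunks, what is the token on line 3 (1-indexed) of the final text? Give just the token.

Answer: gcvu

Derivation:
Hunk 1: at line 2 remove [voyt,xlv] add [fhccl,pei,zxmzq] -> 7 lines: elerk gdp fhccl pei zxmzq miyry yera
Hunk 2: at line 1 remove [gdp,fhccl,pei] add [lff] -> 5 lines: elerk lff zxmzq miyry yera
Hunk 3: at line 1 remove [zxmzq] add [gcvu,xau,xcon] -> 7 lines: elerk lff gcvu xau xcon miyry yera
Hunk 4: at line 2 remove [xau] add [qmdj] -> 7 lines: elerk lff gcvu qmdj xcon miyry yera
Hunk 5: at line 3 remove [xcon] add [zgbn,iizv] -> 8 lines: elerk lff gcvu qmdj zgbn iizv miyry yera
Hunk 6: at line 5 remove [iizv,miyry] add [yzfr,rjqg] -> 8 lines: elerk lff gcvu qmdj zgbn yzfr rjqg yera
Final line 3: gcvu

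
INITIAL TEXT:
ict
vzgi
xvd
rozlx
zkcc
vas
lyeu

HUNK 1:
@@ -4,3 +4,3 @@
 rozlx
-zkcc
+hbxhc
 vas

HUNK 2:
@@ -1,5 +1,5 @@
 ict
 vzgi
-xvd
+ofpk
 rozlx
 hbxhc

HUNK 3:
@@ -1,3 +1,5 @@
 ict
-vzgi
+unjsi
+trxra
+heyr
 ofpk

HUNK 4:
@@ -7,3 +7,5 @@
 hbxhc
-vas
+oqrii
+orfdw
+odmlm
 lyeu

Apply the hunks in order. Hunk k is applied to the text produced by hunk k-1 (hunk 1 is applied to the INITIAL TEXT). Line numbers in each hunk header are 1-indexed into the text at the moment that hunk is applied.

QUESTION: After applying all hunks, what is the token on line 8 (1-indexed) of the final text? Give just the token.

Hunk 1: at line 4 remove [zkcc] add [hbxhc] -> 7 lines: ict vzgi xvd rozlx hbxhc vas lyeu
Hunk 2: at line 1 remove [xvd] add [ofpk] -> 7 lines: ict vzgi ofpk rozlx hbxhc vas lyeu
Hunk 3: at line 1 remove [vzgi] add [unjsi,trxra,heyr] -> 9 lines: ict unjsi trxra heyr ofpk rozlx hbxhc vas lyeu
Hunk 4: at line 7 remove [vas] add [oqrii,orfdw,odmlm] -> 11 lines: ict unjsi trxra heyr ofpk rozlx hbxhc oqrii orfdw odmlm lyeu
Final line 8: oqrii

Answer: oqrii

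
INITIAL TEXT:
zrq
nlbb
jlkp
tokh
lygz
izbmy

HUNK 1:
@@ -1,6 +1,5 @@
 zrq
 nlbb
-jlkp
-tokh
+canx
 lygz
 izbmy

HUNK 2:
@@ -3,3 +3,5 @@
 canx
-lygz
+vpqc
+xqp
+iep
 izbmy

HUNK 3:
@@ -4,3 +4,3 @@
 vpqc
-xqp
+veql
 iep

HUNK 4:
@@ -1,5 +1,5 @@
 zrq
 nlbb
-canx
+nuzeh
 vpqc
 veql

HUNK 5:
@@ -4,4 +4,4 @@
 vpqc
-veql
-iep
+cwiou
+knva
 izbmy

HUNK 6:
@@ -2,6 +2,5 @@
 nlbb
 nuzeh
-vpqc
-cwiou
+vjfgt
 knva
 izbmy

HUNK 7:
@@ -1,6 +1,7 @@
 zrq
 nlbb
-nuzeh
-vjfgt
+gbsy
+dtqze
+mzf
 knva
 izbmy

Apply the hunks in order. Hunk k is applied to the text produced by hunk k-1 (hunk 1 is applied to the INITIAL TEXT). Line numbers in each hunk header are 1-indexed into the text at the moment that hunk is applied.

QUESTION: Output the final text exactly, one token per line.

Hunk 1: at line 1 remove [jlkp,tokh] add [canx] -> 5 lines: zrq nlbb canx lygz izbmy
Hunk 2: at line 3 remove [lygz] add [vpqc,xqp,iep] -> 7 lines: zrq nlbb canx vpqc xqp iep izbmy
Hunk 3: at line 4 remove [xqp] add [veql] -> 7 lines: zrq nlbb canx vpqc veql iep izbmy
Hunk 4: at line 1 remove [canx] add [nuzeh] -> 7 lines: zrq nlbb nuzeh vpqc veql iep izbmy
Hunk 5: at line 4 remove [veql,iep] add [cwiou,knva] -> 7 lines: zrq nlbb nuzeh vpqc cwiou knva izbmy
Hunk 6: at line 2 remove [vpqc,cwiou] add [vjfgt] -> 6 lines: zrq nlbb nuzeh vjfgt knva izbmy
Hunk 7: at line 1 remove [nuzeh,vjfgt] add [gbsy,dtqze,mzf] -> 7 lines: zrq nlbb gbsy dtqze mzf knva izbmy

Answer: zrq
nlbb
gbsy
dtqze
mzf
knva
izbmy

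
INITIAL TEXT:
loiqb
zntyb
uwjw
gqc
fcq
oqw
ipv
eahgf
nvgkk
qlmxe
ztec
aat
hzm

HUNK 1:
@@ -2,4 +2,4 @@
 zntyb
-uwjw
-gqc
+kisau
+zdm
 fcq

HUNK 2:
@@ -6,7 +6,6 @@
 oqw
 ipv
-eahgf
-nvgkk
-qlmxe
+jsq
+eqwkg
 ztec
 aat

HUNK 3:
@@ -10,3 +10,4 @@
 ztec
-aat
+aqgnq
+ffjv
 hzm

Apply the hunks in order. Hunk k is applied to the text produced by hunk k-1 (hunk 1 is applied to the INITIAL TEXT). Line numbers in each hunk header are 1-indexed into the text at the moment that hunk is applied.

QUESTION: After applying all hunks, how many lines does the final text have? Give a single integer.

Hunk 1: at line 2 remove [uwjw,gqc] add [kisau,zdm] -> 13 lines: loiqb zntyb kisau zdm fcq oqw ipv eahgf nvgkk qlmxe ztec aat hzm
Hunk 2: at line 6 remove [eahgf,nvgkk,qlmxe] add [jsq,eqwkg] -> 12 lines: loiqb zntyb kisau zdm fcq oqw ipv jsq eqwkg ztec aat hzm
Hunk 3: at line 10 remove [aat] add [aqgnq,ffjv] -> 13 lines: loiqb zntyb kisau zdm fcq oqw ipv jsq eqwkg ztec aqgnq ffjv hzm
Final line count: 13

Answer: 13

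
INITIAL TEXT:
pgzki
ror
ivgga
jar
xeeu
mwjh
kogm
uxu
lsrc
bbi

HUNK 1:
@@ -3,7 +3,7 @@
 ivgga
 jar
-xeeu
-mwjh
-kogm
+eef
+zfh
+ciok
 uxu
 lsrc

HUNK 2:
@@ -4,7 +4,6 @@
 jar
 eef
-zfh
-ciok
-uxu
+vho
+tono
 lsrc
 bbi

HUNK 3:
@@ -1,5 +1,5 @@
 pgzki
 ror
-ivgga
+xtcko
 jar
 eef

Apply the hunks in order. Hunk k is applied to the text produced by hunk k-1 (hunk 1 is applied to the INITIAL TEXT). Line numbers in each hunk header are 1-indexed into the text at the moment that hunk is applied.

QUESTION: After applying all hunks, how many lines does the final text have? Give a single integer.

Hunk 1: at line 3 remove [xeeu,mwjh,kogm] add [eef,zfh,ciok] -> 10 lines: pgzki ror ivgga jar eef zfh ciok uxu lsrc bbi
Hunk 2: at line 4 remove [zfh,ciok,uxu] add [vho,tono] -> 9 lines: pgzki ror ivgga jar eef vho tono lsrc bbi
Hunk 3: at line 1 remove [ivgga] add [xtcko] -> 9 lines: pgzki ror xtcko jar eef vho tono lsrc bbi
Final line count: 9

Answer: 9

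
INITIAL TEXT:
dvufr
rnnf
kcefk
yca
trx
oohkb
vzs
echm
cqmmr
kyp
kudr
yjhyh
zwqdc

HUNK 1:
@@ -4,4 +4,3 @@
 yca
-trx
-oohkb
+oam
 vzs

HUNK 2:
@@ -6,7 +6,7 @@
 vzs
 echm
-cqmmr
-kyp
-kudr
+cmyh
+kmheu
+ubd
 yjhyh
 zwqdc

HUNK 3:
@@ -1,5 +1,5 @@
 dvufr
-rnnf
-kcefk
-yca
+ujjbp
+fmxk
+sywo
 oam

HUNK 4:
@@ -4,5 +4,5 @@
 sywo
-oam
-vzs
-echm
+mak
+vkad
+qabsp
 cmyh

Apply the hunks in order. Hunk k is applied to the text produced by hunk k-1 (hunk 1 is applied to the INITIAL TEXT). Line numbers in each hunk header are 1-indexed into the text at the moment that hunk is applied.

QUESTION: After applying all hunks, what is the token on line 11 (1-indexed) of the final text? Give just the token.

Answer: yjhyh

Derivation:
Hunk 1: at line 4 remove [trx,oohkb] add [oam] -> 12 lines: dvufr rnnf kcefk yca oam vzs echm cqmmr kyp kudr yjhyh zwqdc
Hunk 2: at line 6 remove [cqmmr,kyp,kudr] add [cmyh,kmheu,ubd] -> 12 lines: dvufr rnnf kcefk yca oam vzs echm cmyh kmheu ubd yjhyh zwqdc
Hunk 3: at line 1 remove [rnnf,kcefk,yca] add [ujjbp,fmxk,sywo] -> 12 lines: dvufr ujjbp fmxk sywo oam vzs echm cmyh kmheu ubd yjhyh zwqdc
Hunk 4: at line 4 remove [oam,vzs,echm] add [mak,vkad,qabsp] -> 12 lines: dvufr ujjbp fmxk sywo mak vkad qabsp cmyh kmheu ubd yjhyh zwqdc
Final line 11: yjhyh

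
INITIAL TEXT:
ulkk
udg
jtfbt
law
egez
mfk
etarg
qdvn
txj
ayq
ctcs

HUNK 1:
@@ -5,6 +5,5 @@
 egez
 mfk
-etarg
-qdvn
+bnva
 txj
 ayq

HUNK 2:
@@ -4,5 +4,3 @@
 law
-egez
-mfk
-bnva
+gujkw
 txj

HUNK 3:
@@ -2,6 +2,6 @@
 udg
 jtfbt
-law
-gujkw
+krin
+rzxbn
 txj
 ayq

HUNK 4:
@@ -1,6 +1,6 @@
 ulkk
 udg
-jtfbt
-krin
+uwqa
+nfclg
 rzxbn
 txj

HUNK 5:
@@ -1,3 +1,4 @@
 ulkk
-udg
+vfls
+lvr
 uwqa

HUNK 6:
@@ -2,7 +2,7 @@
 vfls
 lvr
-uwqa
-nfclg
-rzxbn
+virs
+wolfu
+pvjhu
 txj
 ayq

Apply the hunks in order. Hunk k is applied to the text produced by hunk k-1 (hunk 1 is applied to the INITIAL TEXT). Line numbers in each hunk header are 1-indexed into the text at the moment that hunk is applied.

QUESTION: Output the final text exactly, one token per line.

Answer: ulkk
vfls
lvr
virs
wolfu
pvjhu
txj
ayq
ctcs

Derivation:
Hunk 1: at line 5 remove [etarg,qdvn] add [bnva] -> 10 lines: ulkk udg jtfbt law egez mfk bnva txj ayq ctcs
Hunk 2: at line 4 remove [egez,mfk,bnva] add [gujkw] -> 8 lines: ulkk udg jtfbt law gujkw txj ayq ctcs
Hunk 3: at line 2 remove [law,gujkw] add [krin,rzxbn] -> 8 lines: ulkk udg jtfbt krin rzxbn txj ayq ctcs
Hunk 4: at line 1 remove [jtfbt,krin] add [uwqa,nfclg] -> 8 lines: ulkk udg uwqa nfclg rzxbn txj ayq ctcs
Hunk 5: at line 1 remove [udg] add [vfls,lvr] -> 9 lines: ulkk vfls lvr uwqa nfclg rzxbn txj ayq ctcs
Hunk 6: at line 2 remove [uwqa,nfclg,rzxbn] add [virs,wolfu,pvjhu] -> 9 lines: ulkk vfls lvr virs wolfu pvjhu txj ayq ctcs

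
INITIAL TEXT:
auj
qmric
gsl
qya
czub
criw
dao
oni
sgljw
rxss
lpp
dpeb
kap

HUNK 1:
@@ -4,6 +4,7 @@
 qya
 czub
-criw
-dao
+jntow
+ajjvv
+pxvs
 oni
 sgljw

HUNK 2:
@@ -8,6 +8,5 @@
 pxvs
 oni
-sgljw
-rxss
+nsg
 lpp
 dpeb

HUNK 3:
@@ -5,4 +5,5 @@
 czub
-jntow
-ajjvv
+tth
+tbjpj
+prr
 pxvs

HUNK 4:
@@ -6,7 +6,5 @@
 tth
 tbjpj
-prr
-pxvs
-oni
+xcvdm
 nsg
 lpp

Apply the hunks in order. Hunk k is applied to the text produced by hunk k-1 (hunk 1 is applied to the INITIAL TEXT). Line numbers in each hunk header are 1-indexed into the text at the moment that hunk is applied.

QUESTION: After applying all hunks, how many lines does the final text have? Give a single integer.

Answer: 12

Derivation:
Hunk 1: at line 4 remove [criw,dao] add [jntow,ajjvv,pxvs] -> 14 lines: auj qmric gsl qya czub jntow ajjvv pxvs oni sgljw rxss lpp dpeb kap
Hunk 2: at line 8 remove [sgljw,rxss] add [nsg] -> 13 lines: auj qmric gsl qya czub jntow ajjvv pxvs oni nsg lpp dpeb kap
Hunk 3: at line 5 remove [jntow,ajjvv] add [tth,tbjpj,prr] -> 14 lines: auj qmric gsl qya czub tth tbjpj prr pxvs oni nsg lpp dpeb kap
Hunk 4: at line 6 remove [prr,pxvs,oni] add [xcvdm] -> 12 lines: auj qmric gsl qya czub tth tbjpj xcvdm nsg lpp dpeb kap
Final line count: 12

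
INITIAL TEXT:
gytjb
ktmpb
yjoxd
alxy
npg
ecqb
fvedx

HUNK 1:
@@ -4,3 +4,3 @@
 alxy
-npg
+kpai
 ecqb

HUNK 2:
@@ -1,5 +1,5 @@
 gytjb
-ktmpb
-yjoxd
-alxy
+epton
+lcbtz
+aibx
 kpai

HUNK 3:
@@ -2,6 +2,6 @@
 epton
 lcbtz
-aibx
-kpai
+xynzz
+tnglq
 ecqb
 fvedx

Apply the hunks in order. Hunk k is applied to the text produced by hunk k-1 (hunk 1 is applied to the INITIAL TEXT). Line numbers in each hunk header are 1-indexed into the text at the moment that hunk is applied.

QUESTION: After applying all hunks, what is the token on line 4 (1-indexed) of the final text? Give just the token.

Answer: xynzz

Derivation:
Hunk 1: at line 4 remove [npg] add [kpai] -> 7 lines: gytjb ktmpb yjoxd alxy kpai ecqb fvedx
Hunk 2: at line 1 remove [ktmpb,yjoxd,alxy] add [epton,lcbtz,aibx] -> 7 lines: gytjb epton lcbtz aibx kpai ecqb fvedx
Hunk 3: at line 2 remove [aibx,kpai] add [xynzz,tnglq] -> 7 lines: gytjb epton lcbtz xynzz tnglq ecqb fvedx
Final line 4: xynzz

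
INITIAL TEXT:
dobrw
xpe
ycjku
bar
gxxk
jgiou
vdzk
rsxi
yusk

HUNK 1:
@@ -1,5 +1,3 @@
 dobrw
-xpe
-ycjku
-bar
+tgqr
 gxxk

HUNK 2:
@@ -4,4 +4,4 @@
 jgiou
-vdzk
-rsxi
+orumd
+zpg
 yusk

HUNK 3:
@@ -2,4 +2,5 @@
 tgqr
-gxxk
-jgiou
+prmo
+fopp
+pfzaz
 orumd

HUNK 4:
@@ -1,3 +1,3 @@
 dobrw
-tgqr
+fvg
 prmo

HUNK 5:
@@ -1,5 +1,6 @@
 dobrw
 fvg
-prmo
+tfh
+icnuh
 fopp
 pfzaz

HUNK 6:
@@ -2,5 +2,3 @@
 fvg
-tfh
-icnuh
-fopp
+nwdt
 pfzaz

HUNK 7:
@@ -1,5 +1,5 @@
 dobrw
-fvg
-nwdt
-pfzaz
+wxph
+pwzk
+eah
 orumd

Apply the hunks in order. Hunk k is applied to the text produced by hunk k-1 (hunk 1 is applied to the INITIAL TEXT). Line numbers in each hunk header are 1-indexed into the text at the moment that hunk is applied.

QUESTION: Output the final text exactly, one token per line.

Hunk 1: at line 1 remove [xpe,ycjku,bar] add [tgqr] -> 7 lines: dobrw tgqr gxxk jgiou vdzk rsxi yusk
Hunk 2: at line 4 remove [vdzk,rsxi] add [orumd,zpg] -> 7 lines: dobrw tgqr gxxk jgiou orumd zpg yusk
Hunk 3: at line 2 remove [gxxk,jgiou] add [prmo,fopp,pfzaz] -> 8 lines: dobrw tgqr prmo fopp pfzaz orumd zpg yusk
Hunk 4: at line 1 remove [tgqr] add [fvg] -> 8 lines: dobrw fvg prmo fopp pfzaz orumd zpg yusk
Hunk 5: at line 1 remove [prmo] add [tfh,icnuh] -> 9 lines: dobrw fvg tfh icnuh fopp pfzaz orumd zpg yusk
Hunk 6: at line 2 remove [tfh,icnuh,fopp] add [nwdt] -> 7 lines: dobrw fvg nwdt pfzaz orumd zpg yusk
Hunk 7: at line 1 remove [fvg,nwdt,pfzaz] add [wxph,pwzk,eah] -> 7 lines: dobrw wxph pwzk eah orumd zpg yusk

Answer: dobrw
wxph
pwzk
eah
orumd
zpg
yusk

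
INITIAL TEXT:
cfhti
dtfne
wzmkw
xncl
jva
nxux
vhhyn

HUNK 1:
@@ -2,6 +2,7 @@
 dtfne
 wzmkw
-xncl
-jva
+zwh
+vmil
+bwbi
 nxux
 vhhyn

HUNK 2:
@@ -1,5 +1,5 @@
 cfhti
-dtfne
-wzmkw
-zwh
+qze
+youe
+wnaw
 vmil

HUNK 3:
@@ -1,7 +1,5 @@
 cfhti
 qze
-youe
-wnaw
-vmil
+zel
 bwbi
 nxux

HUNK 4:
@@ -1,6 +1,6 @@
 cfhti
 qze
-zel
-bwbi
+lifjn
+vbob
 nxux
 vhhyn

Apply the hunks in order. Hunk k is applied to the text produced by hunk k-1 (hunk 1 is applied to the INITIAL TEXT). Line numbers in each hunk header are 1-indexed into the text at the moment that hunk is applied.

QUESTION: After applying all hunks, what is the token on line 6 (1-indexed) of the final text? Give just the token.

Hunk 1: at line 2 remove [xncl,jva] add [zwh,vmil,bwbi] -> 8 lines: cfhti dtfne wzmkw zwh vmil bwbi nxux vhhyn
Hunk 2: at line 1 remove [dtfne,wzmkw,zwh] add [qze,youe,wnaw] -> 8 lines: cfhti qze youe wnaw vmil bwbi nxux vhhyn
Hunk 3: at line 1 remove [youe,wnaw,vmil] add [zel] -> 6 lines: cfhti qze zel bwbi nxux vhhyn
Hunk 4: at line 1 remove [zel,bwbi] add [lifjn,vbob] -> 6 lines: cfhti qze lifjn vbob nxux vhhyn
Final line 6: vhhyn

Answer: vhhyn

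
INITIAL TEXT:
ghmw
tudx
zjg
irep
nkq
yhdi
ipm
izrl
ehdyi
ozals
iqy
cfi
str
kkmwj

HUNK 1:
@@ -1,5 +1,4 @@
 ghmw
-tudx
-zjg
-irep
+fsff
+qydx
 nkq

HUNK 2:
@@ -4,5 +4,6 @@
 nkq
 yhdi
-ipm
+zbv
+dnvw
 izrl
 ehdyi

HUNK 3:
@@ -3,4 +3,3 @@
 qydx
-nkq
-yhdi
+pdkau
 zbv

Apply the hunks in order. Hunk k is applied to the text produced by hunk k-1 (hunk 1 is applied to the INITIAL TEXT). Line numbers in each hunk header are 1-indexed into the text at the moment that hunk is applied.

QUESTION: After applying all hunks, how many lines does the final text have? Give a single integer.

Hunk 1: at line 1 remove [tudx,zjg,irep] add [fsff,qydx] -> 13 lines: ghmw fsff qydx nkq yhdi ipm izrl ehdyi ozals iqy cfi str kkmwj
Hunk 2: at line 4 remove [ipm] add [zbv,dnvw] -> 14 lines: ghmw fsff qydx nkq yhdi zbv dnvw izrl ehdyi ozals iqy cfi str kkmwj
Hunk 3: at line 3 remove [nkq,yhdi] add [pdkau] -> 13 lines: ghmw fsff qydx pdkau zbv dnvw izrl ehdyi ozals iqy cfi str kkmwj
Final line count: 13

Answer: 13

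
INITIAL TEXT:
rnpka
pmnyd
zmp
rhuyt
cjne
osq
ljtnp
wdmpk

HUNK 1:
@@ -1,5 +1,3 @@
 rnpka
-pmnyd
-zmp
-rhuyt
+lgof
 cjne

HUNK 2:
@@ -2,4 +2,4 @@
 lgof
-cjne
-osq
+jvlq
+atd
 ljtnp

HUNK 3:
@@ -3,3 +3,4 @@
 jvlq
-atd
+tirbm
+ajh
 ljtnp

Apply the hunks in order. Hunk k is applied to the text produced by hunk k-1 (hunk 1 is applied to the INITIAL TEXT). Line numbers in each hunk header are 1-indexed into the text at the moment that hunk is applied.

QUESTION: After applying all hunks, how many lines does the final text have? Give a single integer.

Hunk 1: at line 1 remove [pmnyd,zmp,rhuyt] add [lgof] -> 6 lines: rnpka lgof cjne osq ljtnp wdmpk
Hunk 2: at line 2 remove [cjne,osq] add [jvlq,atd] -> 6 lines: rnpka lgof jvlq atd ljtnp wdmpk
Hunk 3: at line 3 remove [atd] add [tirbm,ajh] -> 7 lines: rnpka lgof jvlq tirbm ajh ljtnp wdmpk
Final line count: 7

Answer: 7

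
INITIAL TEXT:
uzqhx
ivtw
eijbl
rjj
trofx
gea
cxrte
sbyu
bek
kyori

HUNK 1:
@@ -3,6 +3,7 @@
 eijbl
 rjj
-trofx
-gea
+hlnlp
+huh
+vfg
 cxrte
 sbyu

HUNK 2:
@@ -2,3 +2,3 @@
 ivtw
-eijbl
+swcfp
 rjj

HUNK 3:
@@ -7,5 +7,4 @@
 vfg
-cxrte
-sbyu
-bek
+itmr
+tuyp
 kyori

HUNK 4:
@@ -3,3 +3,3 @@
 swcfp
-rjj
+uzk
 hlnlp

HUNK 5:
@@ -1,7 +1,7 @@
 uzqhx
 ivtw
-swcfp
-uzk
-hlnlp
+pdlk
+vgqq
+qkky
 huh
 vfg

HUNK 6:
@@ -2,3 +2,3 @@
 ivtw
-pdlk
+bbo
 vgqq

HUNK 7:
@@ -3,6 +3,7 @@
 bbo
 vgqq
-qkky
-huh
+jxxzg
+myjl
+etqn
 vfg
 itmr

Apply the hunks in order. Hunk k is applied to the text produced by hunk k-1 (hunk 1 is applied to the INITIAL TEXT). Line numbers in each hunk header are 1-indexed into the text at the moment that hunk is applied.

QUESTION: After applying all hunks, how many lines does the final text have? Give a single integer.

Hunk 1: at line 3 remove [trofx,gea] add [hlnlp,huh,vfg] -> 11 lines: uzqhx ivtw eijbl rjj hlnlp huh vfg cxrte sbyu bek kyori
Hunk 2: at line 2 remove [eijbl] add [swcfp] -> 11 lines: uzqhx ivtw swcfp rjj hlnlp huh vfg cxrte sbyu bek kyori
Hunk 3: at line 7 remove [cxrte,sbyu,bek] add [itmr,tuyp] -> 10 lines: uzqhx ivtw swcfp rjj hlnlp huh vfg itmr tuyp kyori
Hunk 4: at line 3 remove [rjj] add [uzk] -> 10 lines: uzqhx ivtw swcfp uzk hlnlp huh vfg itmr tuyp kyori
Hunk 5: at line 1 remove [swcfp,uzk,hlnlp] add [pdlk,vgqq,qkky] -> 10 lines: uzqhx ivtw pdlk vgqq qkky huh vfg itmr tuyp kyori
Hunk 6: at line 2 remove [pdlk] add [bbo] -> 10 lines: uzqhx ivtw bbo vgqq qkky huh vfg itmr tuyp kyori
Hunk 7: at line 3 remove [qkky,huh] add [jxxzg,myjl,etqn] -> 11 lines: uzqhx ivtw bbo vgqq jxxzg myjl etqn vfg itmr tuyp kyori
Final line count: 11

Answer: 11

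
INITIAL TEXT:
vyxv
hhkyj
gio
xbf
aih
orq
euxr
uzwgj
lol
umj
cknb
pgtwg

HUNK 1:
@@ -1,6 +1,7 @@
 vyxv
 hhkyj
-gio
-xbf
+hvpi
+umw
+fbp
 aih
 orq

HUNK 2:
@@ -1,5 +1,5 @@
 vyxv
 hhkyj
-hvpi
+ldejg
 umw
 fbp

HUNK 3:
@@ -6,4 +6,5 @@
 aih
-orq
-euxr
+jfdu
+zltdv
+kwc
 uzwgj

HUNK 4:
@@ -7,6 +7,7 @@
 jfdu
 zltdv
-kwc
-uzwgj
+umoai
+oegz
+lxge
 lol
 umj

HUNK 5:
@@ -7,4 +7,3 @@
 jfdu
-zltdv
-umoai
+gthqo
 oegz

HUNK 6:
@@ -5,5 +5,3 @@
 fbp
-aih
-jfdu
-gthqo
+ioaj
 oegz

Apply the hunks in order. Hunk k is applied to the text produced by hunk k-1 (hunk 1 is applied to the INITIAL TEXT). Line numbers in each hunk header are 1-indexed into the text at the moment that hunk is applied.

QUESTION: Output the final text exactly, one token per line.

Hunk 1: at line 1 remove [gio,xbf] add [hvpi,umw,fbp] -> 13 lines: vyxv hhkyj hvpi umw fbp aih orq euxr uzwgj lol umj cknb pgtwg
Hunk 2: at line 1 remove [hvpi] add [ldejg] -> 13 lines: vyxv hhkyj ldejg umw fbp aih orq euxr uzwgj lol umj cknb pgtwg
Hunk 3: at line 6 remove [orq,euxr] add [jfdu,zltdv,kwc] -> 14 lines: vyxv hhkyj ldejg umw fbp aih jfdu zltdv kwc uzwgj lol umj cknb pgtwg
Hunk 4: at line 7 remove [kwc,uzwgj] add [umoai,oegz,lxge] -> 15 lines: vyxv hhkyj ldejg umw fbp aih jfdu zltdv umoai oegz lxge lol umj cknb pgtwg
Hunk 5: at line 7 remove [zltdv,umoai] add [gthqo] -> 14 lines: vyxv hhkyj ldejg umw fbp aih jfdu gthqo oegz lxge lol umj cknb pgtwg
Hunk 6: at line 5 remove [aih,jfdu,gthqo] add [ioaj] -> 12 lines: vyxv hhkyj ldejg umw fbp ioaj oegz lxge lol umj cknb pgtwg

Answer: vyxv
hhkyj
ldejg
umw
fbp
ioaj
oegz
lxge
lol
umj
cknb
pgtwg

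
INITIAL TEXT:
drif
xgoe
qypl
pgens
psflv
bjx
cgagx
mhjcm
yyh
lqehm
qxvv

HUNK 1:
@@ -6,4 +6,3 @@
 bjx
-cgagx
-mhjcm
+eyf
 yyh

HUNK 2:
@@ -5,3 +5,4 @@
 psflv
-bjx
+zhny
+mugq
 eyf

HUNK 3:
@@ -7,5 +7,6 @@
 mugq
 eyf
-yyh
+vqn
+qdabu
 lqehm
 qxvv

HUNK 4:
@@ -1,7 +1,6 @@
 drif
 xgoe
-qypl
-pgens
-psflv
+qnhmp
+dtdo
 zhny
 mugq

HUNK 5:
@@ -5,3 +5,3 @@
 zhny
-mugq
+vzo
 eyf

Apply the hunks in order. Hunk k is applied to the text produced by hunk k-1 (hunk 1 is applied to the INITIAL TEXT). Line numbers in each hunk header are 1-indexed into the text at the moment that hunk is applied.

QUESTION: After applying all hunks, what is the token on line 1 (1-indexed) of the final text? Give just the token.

Hunk 1: at line 6 remove [cgagx,mhjcm] add [eyf] -> 10 lines: drif xgoe qypl pgens psflv bjx eyf yyh lqehm qxvv
Hunk 2: at line 5 remove [bjx] add [zhny,mugq] -> 11 lines: drif xgoe qypl pgens psflv zhny mugq eyf yyh lqehm qxvv
Hunk 3: at line 7 remove [yyh] add [vqn,qdabu] -> 12 lines: drif xgoe qypl pgens psflv zhny mugq eyf vqn qdabu lqehm qxvv
Hunk 4: at line 1 remove [qypl,pgens,psflv] add [qnhmp,dtdo] -> 11 lines: drif xgoe qnhmp dtdo zhny mugq eyf vqn qdabu lqehm qxvv
Hunk 5: at line 5 remove [mugq] add [vzo] -> 11 lines: drif xgoe qnhmp dtdo zhny vzo eyf vqn qdabu lqehm qxvv
Final line 1: drif

Answer: drif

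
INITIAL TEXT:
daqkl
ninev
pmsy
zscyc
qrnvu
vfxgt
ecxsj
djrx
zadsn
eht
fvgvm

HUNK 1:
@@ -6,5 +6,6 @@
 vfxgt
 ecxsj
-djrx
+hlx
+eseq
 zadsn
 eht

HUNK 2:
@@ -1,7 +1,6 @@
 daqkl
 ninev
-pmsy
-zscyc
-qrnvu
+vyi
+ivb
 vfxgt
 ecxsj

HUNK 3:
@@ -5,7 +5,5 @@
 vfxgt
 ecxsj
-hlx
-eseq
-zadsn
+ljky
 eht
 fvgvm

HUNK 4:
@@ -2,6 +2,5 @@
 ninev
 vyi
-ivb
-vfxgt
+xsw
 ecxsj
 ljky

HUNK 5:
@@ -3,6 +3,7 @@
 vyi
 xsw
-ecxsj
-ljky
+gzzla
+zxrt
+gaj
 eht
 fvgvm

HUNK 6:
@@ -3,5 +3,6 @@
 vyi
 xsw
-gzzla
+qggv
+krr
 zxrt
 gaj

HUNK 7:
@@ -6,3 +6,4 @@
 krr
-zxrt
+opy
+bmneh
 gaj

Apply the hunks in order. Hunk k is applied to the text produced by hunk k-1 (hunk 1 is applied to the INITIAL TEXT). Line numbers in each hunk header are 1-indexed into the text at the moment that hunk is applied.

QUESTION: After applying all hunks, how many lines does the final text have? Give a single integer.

Hunk 1: at line 6 remove [djrx] add [hlx,eseq] -> 12 lines: daqkl ninev pmsy zscyc qrnvu vfxgt ecxsj hlx eseq zadsn eht fvgvm
Hunk 2: at line 1 remove [pmsy,zscyc,qrnvu] add [vyi,ivb] -> 11 lines: daqkl ninev vyi ivb vfxgt ecxsj hlx eseq zadsn eht fvgvm
Hunk 3: at line 5 remove [hlx,eseq,zadsn] add [ljky] -> 9 lines: daqkl ninev vyi ivb vfxgt ecxsj ljky eht fvgvm
Hunk 4: at line 2 remove [ivb,vfxgt] add [xsw] -> 8 lines: daqkl ninev vyi xsw ecxsj ljky eht fvgvm
Hunk 5: at line 3 remove [ecxsj,ljky] add [gzzla,zxrt,gaj] -> 9 lines: daqkl ninev vyi xsw gzzla zxrt gaj eht fvgvm
Hunk 6: at line 3 remove [gzzla] add [qggv,krr] -> 10 lines: daqkl ninev vyi xsw qggv krr zxrt gaj eht fvgvm
Hunk 7: at line 6 remove [zxrt] add [opy,bmneh] -> 11 lines: daqkl ninev vyi xsw qggv krr opy bmneh gaj eht fvgvm
Final line count: 11

Answer: 11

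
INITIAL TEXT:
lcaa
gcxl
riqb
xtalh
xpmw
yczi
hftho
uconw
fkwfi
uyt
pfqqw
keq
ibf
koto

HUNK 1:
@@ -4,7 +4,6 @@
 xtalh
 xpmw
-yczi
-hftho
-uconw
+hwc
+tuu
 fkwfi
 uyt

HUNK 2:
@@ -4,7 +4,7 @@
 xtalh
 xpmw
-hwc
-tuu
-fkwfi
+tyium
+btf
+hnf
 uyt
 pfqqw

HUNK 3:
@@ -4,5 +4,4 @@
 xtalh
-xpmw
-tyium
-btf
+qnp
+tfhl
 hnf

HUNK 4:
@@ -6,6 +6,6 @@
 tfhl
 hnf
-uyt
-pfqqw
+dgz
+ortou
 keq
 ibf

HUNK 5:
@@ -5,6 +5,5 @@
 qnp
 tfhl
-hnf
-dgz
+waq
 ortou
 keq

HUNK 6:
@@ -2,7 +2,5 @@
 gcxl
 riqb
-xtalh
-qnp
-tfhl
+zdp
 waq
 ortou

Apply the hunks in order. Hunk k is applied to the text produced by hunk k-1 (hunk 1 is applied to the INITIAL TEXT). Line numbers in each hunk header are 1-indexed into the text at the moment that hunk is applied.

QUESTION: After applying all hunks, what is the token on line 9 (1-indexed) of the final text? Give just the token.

Answer: koto

Derivation:
Hunk 1: at line 4 remove [yczi,hftho,uconw] add [hwc,tuu] -> 13 lines: lcaa gcxl riqb xtalh xpmw hwc tuu fkwfi uyt pfqqw keq ibf koto
Hunk 2: at line 4 remove [hwc,tuu,fkwfi] add [tyium,btf,hnf] -> 13 lines: lcaa gcxl riqb xtalh xpmw tyium btf hnf uyt pfqqw keq ibf koto
Hunk 3: at line 4 remove [xpmw,tyium,btf] add [qnp,tfhl] -> 12 lines: lcaa gcxl riqb xtalh qnp tfhl hnf uyt pfqqw keq ibf koto
Hunk 4: at line 6 remove [uyt,pfqqw] add [dgz,ortou] -> 12 lines: lcaa gcxl riqb xtalh qnp tfhl hnf dgz ortou keq ibf koto
Hunk 5: at line 5 remove [hnf,dgz] add [waq] -> 11 lines: lcaa gcxl riqb xtalh qnp tfhl waq ortou keq ibf koto
Hunk 6: at line 2 remove [xtalh,qnp,tfhl] add [zdp] -> 9 lines: lcaa gcxl riqb zdp waq ortou keq ibf koto
Final line 9: koto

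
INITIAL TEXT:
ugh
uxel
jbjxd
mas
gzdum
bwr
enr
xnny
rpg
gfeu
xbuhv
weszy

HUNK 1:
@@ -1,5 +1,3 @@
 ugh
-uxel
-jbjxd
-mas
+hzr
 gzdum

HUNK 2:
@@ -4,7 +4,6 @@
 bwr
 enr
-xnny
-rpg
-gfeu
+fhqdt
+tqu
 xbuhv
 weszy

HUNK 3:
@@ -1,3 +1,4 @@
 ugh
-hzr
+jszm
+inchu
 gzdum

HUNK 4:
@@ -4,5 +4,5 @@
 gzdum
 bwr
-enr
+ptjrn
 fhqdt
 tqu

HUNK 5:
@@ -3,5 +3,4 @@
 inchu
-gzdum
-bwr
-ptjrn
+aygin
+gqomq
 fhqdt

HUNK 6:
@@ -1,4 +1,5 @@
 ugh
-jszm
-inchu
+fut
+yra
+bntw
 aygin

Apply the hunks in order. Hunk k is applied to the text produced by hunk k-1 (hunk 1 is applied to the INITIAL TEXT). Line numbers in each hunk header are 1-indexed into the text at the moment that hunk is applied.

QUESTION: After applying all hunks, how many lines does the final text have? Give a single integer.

Answer: 10

Derivation:
Hunk 1: at line 1 remove [uxel,jbjxd,mas] add [hzr] -> 10 lines: ugh hzr gzdum bwr enr xnny rpg gfeu xbuhv weszy
Hunk 2: at line 4 remove [xnny,rpg,gfeu] add [fhqdt,tqu] -> 9 lines: ugh hzr gzdum bwr enr fhqdt tqu xbuhv weszy
Hunk 3: at line 1 remove [hzr] add [jszm,inchu] -> 10 lines: ugh jszm inchu gzdum bwr enr fhqdt tqu xbuhv weszy
Hunk 4: at line 4 remove [enr] add [ptjrn] -> 10 lines: ugh jszm inchu gzdum bwr ptjrn fhqdt tqu xbuhv weszy
Hunk 5: at line 3 remove [gzdum,bwr,ptjrn] add [aygin,gqomq] -> 9 lines: ugh jszm inchu aygin gqomq fhqdt tqu xbuhv weszy
Hunk 6: at line 1 remove [jszm,inchu] add [fut,yra,bntw] -> 10 lines: ugh fut yra bntw aygin gqomq fhqdt tqu xbuhv weszy
Final line count: 10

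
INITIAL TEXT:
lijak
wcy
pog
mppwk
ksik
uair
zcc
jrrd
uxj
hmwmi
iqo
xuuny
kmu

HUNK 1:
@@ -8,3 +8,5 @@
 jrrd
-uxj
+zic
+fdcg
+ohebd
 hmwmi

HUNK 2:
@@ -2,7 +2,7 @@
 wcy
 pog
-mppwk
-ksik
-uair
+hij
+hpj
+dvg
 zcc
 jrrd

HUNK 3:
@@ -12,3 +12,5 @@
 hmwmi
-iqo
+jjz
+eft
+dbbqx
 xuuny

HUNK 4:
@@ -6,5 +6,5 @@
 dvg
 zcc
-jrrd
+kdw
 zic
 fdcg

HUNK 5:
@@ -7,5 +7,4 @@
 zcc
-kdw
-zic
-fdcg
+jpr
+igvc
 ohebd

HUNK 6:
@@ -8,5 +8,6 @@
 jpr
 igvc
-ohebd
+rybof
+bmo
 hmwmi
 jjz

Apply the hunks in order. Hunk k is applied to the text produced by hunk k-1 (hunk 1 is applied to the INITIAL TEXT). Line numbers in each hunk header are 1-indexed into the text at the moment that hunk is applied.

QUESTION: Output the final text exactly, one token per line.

Hunk 1: at line 8 remove [uxj] add [zic,fdcg,ohebd] -> 15 lines: lijak wcy pog mppwk ksik uair zcc jrrd zic fdcg ohebd hmwmi iqo xuuny kmu
Hunk 2: at line 2 remove [mppwk,ksik,uair] add [hij,hpj,dvg] -> 15 lines: lijak wcy pog hij hpj dvg zcc jrrd zic fdcg ohebd hmwmi iqo xuuny kmu
Hunk 3: at line 12 remove [iqo] add [jjz,eft,dbbqx] -> 17 lines: lijak wcy pog hij hpj dvg zcc jrrd zic fdcg ohebd hmwmi jjz eft dbbqx xuuny kmu
Hunk 4: at line 6 remove [jrrd] add [kdw] -> 17 lines: lijak wcy pog hij hpj dvg zcc kdw zic fdcg ohebd hmwmi jjz eft dbbqx xuuny kmu
Hunk 5: at line 7 remove [kdw,zic,fdcg] add [jpr,igvc] -> 16 lines: lijak wcy pog hij hpj dvg zcc jpr igvc ohebd hmwmi jjz eft dbbqx xuuny kmu
Hunk 6: at line 8 remove [ohebd] add [rybof,bmo] -> 17 lines: lijak wcy pog hij hpj dvg zcc jpr igvc rybof bmo hmwmi jjz eft dbbqx xuuny kmu

Answer: lijak
wcy
pog
hij
hpj
dvg
zcc
jpr
igvc
rybof
bmo
hmwmi
jjz
eft
dbbqx
xuuny
kmu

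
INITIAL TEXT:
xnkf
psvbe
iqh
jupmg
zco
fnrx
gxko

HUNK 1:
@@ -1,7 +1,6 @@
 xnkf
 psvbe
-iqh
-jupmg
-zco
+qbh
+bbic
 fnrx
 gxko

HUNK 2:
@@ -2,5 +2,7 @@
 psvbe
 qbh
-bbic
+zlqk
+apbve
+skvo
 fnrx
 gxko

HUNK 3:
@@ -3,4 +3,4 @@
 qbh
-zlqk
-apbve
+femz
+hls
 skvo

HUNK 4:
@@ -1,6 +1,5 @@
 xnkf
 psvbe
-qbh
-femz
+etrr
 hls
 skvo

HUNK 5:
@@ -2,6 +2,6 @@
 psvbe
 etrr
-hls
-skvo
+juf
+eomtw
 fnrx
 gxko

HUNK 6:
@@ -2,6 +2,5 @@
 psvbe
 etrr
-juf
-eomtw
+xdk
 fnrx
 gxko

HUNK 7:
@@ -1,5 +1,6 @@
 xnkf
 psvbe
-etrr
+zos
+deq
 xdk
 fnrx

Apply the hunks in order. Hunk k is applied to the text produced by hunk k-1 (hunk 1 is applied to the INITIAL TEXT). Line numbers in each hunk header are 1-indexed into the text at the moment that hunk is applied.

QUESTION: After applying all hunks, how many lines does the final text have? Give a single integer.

Hunk 1: at line 1 remove [iqh,jupmg,zco] add [qbh,bbic] -> 6 lines: xnkf psvbe qbh bbic fnrx gxko
Hunk 2: at line 2 remove [bbic] add [zlqk,apbve,skvo] -> 8 lines: xnkf psvbe qbh zlqk apbve skvo fnrx gxko
Hunk 3: at line 3 remove [zlqk,apbve] add [femz,hls] -> 8 lines: xnkf psvbe qbh femz hls skvo fnrx gxko
Hunk 4: at line 1 remove [qbh,femz] add [etrr] -> 7 lines: xnkf psvbe etrr hls skvo fnrx gxko
Hunk 5: at line 2 remove [hls,skvo] add [juf,eomtw] -> 7 lines: xnkf psvbe etrr juf eomtw fnrx gxko
Hunk 6: at line 2 remove [juf,eomtw] add [xdk] -> 6 lines: xnkf psvbe etrr xdk fnrx gxko
Hunk 7: at line 1 remove [etrr] add [zos,deq] -> 7 lines: xnkf psvbe zos deq xdk fnrx gxko
Final line count: 7

Answer: 7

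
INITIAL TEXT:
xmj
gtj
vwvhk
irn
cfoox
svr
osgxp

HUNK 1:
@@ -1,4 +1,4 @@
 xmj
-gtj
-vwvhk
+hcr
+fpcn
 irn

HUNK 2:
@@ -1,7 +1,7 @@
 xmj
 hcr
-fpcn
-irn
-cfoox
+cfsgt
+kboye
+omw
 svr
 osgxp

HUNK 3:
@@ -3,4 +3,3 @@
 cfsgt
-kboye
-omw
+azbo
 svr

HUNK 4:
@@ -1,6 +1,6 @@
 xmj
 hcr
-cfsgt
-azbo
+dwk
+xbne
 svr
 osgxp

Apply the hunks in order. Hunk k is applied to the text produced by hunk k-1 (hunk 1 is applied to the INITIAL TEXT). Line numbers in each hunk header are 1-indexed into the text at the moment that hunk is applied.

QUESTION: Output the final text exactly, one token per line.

Answer: xmj
hcr
dwk
xbne
svr
osgxp

Derivation:
Hunk 1: at line 1 remove [gtj,vwvhk] add [hcr,fpcn] -> 7 lines: xmj hcr fpcn irn cfoox svr osgxp
Hunk 2: at line 1 remove [fpcn,irn,cfoox] add [cfsgt,kboye,omw] -> 7 lines: xmj hcr cfsgt kboye omw svr osgxp
Hunk 3: at line 3 remove [kboye,omw] add [azbo] -> 6 lines: xmj hcr cfsgt azbo svr osgxp
Hunk 4: at line 1 remove [cfsgt,azbo] add [dwk,xbne] -> 6 lines: xmj hcr dwk xbne svr osgxp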